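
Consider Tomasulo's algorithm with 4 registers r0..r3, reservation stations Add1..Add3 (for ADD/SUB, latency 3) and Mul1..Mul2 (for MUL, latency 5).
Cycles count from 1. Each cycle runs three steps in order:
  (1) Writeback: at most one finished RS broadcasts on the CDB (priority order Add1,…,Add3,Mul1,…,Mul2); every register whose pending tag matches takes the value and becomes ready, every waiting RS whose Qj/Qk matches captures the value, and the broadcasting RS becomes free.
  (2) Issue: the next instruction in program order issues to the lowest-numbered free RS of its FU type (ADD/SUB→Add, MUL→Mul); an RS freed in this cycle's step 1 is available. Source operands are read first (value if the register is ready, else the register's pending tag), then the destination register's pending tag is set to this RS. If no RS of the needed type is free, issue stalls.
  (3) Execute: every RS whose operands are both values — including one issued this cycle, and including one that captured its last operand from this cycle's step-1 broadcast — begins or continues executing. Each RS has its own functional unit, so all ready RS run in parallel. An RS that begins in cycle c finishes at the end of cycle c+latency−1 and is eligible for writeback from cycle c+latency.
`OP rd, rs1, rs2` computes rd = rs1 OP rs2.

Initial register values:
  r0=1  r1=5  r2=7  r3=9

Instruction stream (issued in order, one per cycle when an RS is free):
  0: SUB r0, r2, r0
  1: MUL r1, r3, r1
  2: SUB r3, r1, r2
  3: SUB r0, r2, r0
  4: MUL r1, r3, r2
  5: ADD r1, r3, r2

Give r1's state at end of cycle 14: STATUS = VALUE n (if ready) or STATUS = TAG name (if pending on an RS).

c1: issue SUB r0<-Add1 | r0:Add1,r1:5,r2:7,r3:9
c2: issue MUL r1<-Mul1 | r0:Add1,r1:Mul1,r2:7,r3:9
c3: issue SUB r3<-Add2 | r0:Add1,r1:Mul1,r2:7,r3:Add2
c4: CDB Add1=6; issue SUB r0<-Add1 | r0:Add1,r1:Mul1,r2:7,r3:Add2
c5: issue MUL r1<-Mul2 | r0:Add1,r1:Mul2,r2:7,r3:Add2
c6: issue ADD r1<-Add3 | r0:Add1,r1:Add3,r2:7,r3:Add2
c7: CDB Add1=1 | r0:1,r1:Add3,r2:7,r3:Add2
c8: CDB Mul1=45 | r0:1,r1:Add3,r2:7,r3:Add2
c9: - | r0:1,r1:Add3,r2:7,r3:Add2
c10: - | r0:1,r1:Add3,r2:7,r3:Add2
c11: CDB Add2=38 | r0:1,r1:Add3,r2:7,r3:38
c12: - | r0:1,r1:Add3,r2:7,r3:38
c13: - | r0:1,r1:Add3,r2:7,r3:38
c14: CDB Add3=45 | r0:1,r1:45,r2:7,r3:38

STATUS = VALUE 45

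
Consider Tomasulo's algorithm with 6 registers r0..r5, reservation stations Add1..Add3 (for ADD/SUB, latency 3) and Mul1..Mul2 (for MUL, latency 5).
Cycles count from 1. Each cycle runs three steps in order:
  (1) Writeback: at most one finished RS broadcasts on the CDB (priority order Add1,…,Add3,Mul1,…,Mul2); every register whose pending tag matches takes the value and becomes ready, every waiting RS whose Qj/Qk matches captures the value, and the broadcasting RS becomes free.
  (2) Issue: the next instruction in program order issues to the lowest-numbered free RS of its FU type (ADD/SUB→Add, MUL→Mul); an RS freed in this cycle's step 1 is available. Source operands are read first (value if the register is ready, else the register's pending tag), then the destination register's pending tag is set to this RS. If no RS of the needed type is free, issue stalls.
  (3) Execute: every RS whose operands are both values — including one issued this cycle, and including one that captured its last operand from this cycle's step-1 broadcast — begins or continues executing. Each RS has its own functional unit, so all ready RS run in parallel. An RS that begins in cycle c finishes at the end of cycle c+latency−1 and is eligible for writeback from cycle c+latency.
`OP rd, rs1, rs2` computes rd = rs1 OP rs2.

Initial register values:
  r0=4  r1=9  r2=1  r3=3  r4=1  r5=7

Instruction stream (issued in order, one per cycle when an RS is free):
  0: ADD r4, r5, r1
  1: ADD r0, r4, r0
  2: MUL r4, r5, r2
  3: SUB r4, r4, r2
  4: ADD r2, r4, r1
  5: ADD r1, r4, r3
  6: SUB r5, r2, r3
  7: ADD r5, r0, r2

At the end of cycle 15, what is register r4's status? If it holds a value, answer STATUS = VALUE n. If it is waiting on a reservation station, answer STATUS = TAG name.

STATUS = VALUE 6

  c1: issue ADD r4<-Add1  regs: r0:4,r1:9,r2:1,r3:3,r4:Add1,r5:7
  c2: issue ADD r0<-Add2  regs: r0:Add2,r1:9,r2:1,r3:3,r4:Add1,r5:7
  c3: issue MUL r4<-Mul1  regs: r0:Add2,r1:9,r2:1,r3:3,r4:Mul1,r5:7
  c4: CDB Add1=16; issue SUB r4<-Add1  regs: r0:Add2,r1:9,r2:1,r3:3,r4:Add1,r5:7
  c5: issue ADD r2<-Add3  regs: r0:Add2,r1:9,r2:Add3,r3:3,r4:Add1,r5:7
  c6: stall  regs: r0:Add2,r1:9,r2:Add3,r3:3,r4:Add1,r5:7
  c7: CDB Add2=20; issue ADD r1<-Add2  regs: r0:20,r1:Add2,r2:Add3,r3:3,r4:Add1,r5:7
  c8: CDB Mul1=7; stall  regs: r0:20,r1:Add2,r2:Add3,r3:3,r4:Add1,r5:7
  c9: stall  regs: r0:20,r1:Add2,r2:Add3,r3:3,r4:Add1,r5:7
  c10: stall  regs: r0:20,r1:Add2,r2:Add3,r3:3,r4:Add1,r5:7
  c11: CDB Add1=6; issue SUB r5<-Add1  regs: r0:20,r1:Add2,r2:Add3,r3:3,r4:6,r5:Add1
  c12: stall  regs: r0:20,r1:Add2,r2:Add3,r3:3,r4:6,r5:Add1
  c13: stall  regs: r0:20,r1:Add2,r2:Add3,r3:3,r4:6,r5:Add1
  c14: CDB Add2=9; issue ADD r5<-Add2  regs: r0:20,r1:9,r2:Add3,r3:3,r4:6,r5:Add2
  c15: CDB Add3=15  regs: r0:20,r1:9,r2:15,r3:3,r4:6,r5:Add2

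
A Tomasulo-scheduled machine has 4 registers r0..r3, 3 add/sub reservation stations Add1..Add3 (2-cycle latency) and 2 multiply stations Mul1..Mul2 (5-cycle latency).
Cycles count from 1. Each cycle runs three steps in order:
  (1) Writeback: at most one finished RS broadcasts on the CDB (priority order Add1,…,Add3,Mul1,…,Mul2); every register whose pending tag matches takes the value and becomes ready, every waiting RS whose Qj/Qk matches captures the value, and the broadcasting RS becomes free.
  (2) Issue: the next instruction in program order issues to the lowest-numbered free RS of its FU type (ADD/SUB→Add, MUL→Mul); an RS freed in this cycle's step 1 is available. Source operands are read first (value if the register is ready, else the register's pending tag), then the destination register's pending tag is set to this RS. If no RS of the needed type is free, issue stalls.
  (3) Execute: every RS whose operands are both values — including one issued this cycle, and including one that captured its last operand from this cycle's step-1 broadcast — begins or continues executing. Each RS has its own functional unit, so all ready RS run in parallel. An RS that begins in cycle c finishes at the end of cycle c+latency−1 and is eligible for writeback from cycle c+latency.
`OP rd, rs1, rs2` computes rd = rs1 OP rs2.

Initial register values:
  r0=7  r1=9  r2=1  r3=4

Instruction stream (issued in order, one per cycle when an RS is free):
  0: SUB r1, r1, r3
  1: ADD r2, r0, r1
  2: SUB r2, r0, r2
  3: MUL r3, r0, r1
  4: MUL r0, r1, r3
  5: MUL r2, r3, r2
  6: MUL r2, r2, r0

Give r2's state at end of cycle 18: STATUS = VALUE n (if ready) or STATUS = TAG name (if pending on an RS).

cycle 1: issue SUB r1<-Add1 // r0:7,r1:Add1,r2:1,r3:4
cycle 2: issue ADD r2<-Add2 // r0:7,r1:Add1,r2:Add2,r3:4
cycle 3: CDB Add1=5; issue SUB r2<-Add1 // r0:7,r1:5,r2:Add1,r3:4
cycle 4: issue MUL r3<-Mul1 // r0:7,r1:5,r2:Add1,r3:Mul1
cycle 5: CDB Add2=12; issue MUL r0<-Mul2 // r0:Mul2,r1:5,r2:Add1,r3:Mul1
cycle 6: stall // r0:Mul2,r1:5,r2:Add1,r3:Mul1
cycle 7: CDB Add1=-5; stall // r0:Mul2,r1:5,r2:-5,r3:Mul1
cycle 8: stall // r0:Mul2,r1:5,r2:-5,r3:Mul1
cycle 9: CDB Mul1=35; issue MUL r2<-Mul1 // r0:Mul2,r1:5,r2:Mul1,r3:35
cycle 10: stall // r0:Mul2,r1:5,r2:Mul1,r3:35
cycle 11: stall // r0:Mul2,r1:5,r2:Mul1,r3:35
cycle 12: stall // r0:Mul2,r1:5,r2:Mul1,r3:35
cycle 13: stall // r0:Mul2,r1:5,r2:Mul1,r3:35
cycle 14: CDB Mul1=-175; issue MUL r2<-Mul1 // r0:Mul2,r1:5,r2:Mul1,r3:35
cycle 15: CDB Mul2=175 // r0:175,r1:5,r2:Mul1,r3:35
cycle 16: - // r0:175,r1:5,r2:Mul1,r3:35
cycle 17: - // r0:175,r1:5,r2:Mul1,r3:35
cycle 18: - // r0:175,r1:5,r2:Mul1,r3:35

STATUS = TAG Mul1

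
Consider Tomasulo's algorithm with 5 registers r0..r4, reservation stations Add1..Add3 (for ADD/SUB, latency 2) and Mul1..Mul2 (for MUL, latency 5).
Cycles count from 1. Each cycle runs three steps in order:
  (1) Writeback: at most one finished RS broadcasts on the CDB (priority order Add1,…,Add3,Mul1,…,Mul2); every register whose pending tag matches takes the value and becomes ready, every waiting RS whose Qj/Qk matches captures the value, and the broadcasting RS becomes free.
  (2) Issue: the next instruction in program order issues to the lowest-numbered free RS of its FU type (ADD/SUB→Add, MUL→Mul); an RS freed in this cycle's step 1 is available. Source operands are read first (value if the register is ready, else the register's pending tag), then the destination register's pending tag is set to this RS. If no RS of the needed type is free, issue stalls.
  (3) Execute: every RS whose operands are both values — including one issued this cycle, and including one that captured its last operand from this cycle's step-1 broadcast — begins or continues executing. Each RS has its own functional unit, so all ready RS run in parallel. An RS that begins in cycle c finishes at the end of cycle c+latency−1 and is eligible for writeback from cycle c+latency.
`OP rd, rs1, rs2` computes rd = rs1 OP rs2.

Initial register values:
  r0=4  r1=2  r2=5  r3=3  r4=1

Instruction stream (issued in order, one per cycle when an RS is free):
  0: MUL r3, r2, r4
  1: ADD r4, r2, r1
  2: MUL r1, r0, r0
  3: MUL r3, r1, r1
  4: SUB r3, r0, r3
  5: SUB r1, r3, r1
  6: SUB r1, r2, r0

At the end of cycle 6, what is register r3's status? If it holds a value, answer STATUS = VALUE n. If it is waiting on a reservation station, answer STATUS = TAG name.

STATUS = TAG Mul1

cycle 1: issue MUL r3<-Mul1 // r0:4,r1:2,r2:5,r3:Mul1,r4:1
cycle 2: issue ADD r4<-Add1 // r0:4,r1:2,r2:5,r3:Mul1,r4:Add1
cycle 3: issue MUL r1<-Mul2 // r0:4,r1:Mul2,r2:5,r3:Mul1,r4:Add1
cycle 4: CDB Add1=7; stall // r0:4,r1:Mul2,r2:5,r3:Mul1,r4:7
cycle 5: stall // r0:4,r1:Mul2,r2:5,r3:Mul1,r4:7
cycle 6: CDB Mul1=5; issue MUL r3<-Mul1 // r0:4,r1:Mul2,r2:5,r3:Mul1,r4:7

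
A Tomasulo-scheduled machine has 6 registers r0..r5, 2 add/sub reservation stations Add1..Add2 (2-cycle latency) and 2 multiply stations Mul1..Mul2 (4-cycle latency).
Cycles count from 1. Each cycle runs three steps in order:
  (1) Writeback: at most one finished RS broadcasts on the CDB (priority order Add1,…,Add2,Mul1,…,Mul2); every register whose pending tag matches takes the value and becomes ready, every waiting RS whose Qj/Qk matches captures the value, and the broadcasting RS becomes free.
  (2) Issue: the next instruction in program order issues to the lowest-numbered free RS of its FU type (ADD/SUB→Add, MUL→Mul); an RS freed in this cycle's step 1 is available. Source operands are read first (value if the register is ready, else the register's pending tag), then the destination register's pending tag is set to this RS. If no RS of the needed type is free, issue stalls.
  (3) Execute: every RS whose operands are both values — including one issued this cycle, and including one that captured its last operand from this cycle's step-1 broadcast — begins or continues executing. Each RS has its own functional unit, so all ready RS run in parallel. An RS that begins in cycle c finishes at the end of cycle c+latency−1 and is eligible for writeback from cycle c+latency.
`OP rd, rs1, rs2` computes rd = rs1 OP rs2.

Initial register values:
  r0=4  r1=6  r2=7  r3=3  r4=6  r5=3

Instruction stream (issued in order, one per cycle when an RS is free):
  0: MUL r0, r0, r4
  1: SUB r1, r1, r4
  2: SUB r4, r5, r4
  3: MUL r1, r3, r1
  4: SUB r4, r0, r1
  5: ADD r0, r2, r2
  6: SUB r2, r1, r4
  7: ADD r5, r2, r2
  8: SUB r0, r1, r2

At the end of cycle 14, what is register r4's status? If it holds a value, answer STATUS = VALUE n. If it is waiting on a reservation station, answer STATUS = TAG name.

STATUS = VALUE 24

cycle 1: issue MUL r0<-Mul1 // r0:Mul1,r1:6,r2:7,r3:3,r4:6,r5:3
cycle 2: issue SUB r1<-Add1 // r0:Mul1,r1:Add1,r2:7,r3:3,r4:6,r5:3
cycle 3: issue SUB r4<-Add2 // r0:Mul1,r1:Add1,r2:7,r3:3,r4:Add2,r5:3
cycle 4: CDB Add1=0; issue MUL r1<-Mul2 // r0:Mul1,r1:Mul2,r2:7,r3:3,r4:Add2,r5:3
cycle 5: CDB Add2=-3; issue SUB r4<-Add1 // r0:Mul1,r1:Mul2,r2:7,r3:3,r4:Add1,r5:3
cycle 6: CDB Mul1=24; issue ADD r0<-Add2 // r0:Add2,r1:Mul2,r2:7,r3:3,r4:Add1,r5:3
cycle 7: stall // r0:Add2,r1:Mul2,r2:7,r3:3,r4:Add1,r5:3
cycle 8: CDB Add2=14; issue SUB r2<-Add2 // r0:14,r1:Mul2,r2:Add2,r3:3,r4:Add1,r5:3
cycle 9: CDB Mul2=0; stall // r0:14,r1:0,r2:Add2,r3:3,r4:Add1,r5:3
cycle 10: stall // r0:14,r1:0,r2:Add2,r3:3,r4:Add1,r5:3
cycle 11: CDB Add1=24; issue ADD r5<-Add1 // r0:14,r1:0,r2:Add2,r3:3,r4:24,r5:Add1
cycle 12: stall // r0:14,r1:0,r2:Add2,r3:3,r4:24,r5:Add1
cycle 13: CDB Add2=-24; issue SUB r0<-Add2 // r0:Add2,r1:0,r2:-24,r3:3,r4:24,r5:Add1
cycle 14: - // r0:Add2,r1:0,r2:-24,r3:3,r4:24,r5:Add1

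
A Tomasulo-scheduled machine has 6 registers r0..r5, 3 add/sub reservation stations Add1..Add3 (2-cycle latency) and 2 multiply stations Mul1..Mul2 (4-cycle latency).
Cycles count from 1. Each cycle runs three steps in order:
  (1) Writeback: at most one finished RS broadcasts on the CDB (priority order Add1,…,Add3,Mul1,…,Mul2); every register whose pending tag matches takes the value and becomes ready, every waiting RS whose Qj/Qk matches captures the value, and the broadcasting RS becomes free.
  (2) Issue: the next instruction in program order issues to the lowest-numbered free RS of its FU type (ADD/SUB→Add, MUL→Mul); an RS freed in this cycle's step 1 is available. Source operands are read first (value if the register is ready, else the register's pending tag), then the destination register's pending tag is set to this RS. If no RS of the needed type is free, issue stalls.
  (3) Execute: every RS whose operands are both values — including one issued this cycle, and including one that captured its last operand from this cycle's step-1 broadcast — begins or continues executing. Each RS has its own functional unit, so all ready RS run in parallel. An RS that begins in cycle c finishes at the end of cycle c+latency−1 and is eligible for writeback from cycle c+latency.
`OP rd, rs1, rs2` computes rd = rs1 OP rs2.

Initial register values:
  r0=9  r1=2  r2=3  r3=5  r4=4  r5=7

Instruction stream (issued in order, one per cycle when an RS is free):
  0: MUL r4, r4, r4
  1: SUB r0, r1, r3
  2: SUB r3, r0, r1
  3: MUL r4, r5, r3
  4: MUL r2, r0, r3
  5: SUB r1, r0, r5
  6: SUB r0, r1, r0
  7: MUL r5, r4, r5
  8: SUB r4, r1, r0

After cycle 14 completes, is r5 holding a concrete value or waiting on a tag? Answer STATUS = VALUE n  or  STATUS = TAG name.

STATUS = TAG Mul1

c1: issue MUL r4<-Mul1 | r0:9,r1:2,r2:3,r3:5,r4:Mul1,r5:7
c2: issue SUB r0<-Add1 | r0:Add1,r1:2,r2:3,r3:5,r4:Mul1,r5:7
c3: issue SUB r3<-Add2 | r0:Add1,r1:2,r2:3,r3:Add2,r4:Mul1,r5:7
c4: CDB Add1=-3; issue MUL r4<-Mul2 | r0:-3,r1:2,r2:3,r3:Add2,r4:Mul2,r5:7
c5: CDB Mul1=16; issue MUL r2<-Mul1 | r0:-3,r1:2,r2:Mul1,r3:Add2,r4:Mul2,r5:7
c6: CDB Add2=-5; issue SUB r1<-Add1 | r0:-3,r1:Add1,r2:Mul1,r3:-5,r4:Mul2,r5:7
c7: issue SUB r0<-Add2 | r0:Add2,r1:Add1,r2:Mul1,r3:-5,r4:Mul2,r5:7
c8: CDB Add1=-10; stall | r0:Add2,r1:-10,r2:Mul1,r3:-5,r4:Mul2,r5:7
c9: stall | r0:Add2,r1:-10,r2:Mul1,r3:-5,r4:Mul2,r5:7
c10: CDB Add2=-7; stall | r0:-7,r1:-10,r2:Mul1,r3:-5,r4:Mul2,r5:7
c11: CDB Mul1=15; issue MUL r5<-Mul1 | r0:-7,r1:-10,r2:15,r3:-5,r4:Mul2,r5:Mul1
c12: CDB Mul2=-35; issue SUB r4<-Add1 | r0:-7,r1:-10,r2:15,r3:-5,r4:Add1,r5:Mul1
c13: - | r0:-7,r1:-10,r2:15,r3:-5,r4:Add1,r5:Mul1
c14: CDB Add1=-3 | r0:-7,r1:-10,r2:15,r3:-5,r4:-3,r5:Mul1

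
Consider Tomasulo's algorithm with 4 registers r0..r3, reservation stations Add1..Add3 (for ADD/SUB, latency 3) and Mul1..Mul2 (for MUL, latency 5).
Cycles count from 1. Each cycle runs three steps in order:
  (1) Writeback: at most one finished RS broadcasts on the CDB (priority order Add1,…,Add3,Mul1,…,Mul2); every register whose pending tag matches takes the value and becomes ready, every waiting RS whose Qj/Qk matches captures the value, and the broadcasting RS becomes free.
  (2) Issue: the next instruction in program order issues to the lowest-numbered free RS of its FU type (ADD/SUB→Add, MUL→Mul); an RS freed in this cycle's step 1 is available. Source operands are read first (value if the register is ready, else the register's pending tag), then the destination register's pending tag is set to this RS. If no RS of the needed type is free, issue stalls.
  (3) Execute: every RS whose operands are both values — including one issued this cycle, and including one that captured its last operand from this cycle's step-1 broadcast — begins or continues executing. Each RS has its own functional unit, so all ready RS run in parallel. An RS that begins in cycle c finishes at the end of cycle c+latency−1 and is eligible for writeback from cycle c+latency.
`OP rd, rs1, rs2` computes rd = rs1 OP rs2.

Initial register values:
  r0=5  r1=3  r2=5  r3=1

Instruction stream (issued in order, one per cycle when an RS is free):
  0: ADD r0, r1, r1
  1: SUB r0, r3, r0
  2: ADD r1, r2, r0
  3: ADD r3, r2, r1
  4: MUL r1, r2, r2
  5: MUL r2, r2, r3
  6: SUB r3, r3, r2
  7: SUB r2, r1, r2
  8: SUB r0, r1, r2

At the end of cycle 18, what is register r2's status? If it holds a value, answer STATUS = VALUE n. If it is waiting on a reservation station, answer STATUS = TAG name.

c1: issue ADD r0<-Add1 | r0:Add1,r1:3,r2:5,r3:1
c2: issue SUB r0<-Add2 | r0:Add2,r1:3,r2:5,r3:1
c3: issue ADD r1<-Add3 | r0:Add2,r1:Add3,r2:5,r3:1
c4: CDB Add1=6; issue ADD r3<-Add1 | r0:Add2,r1:Add3,r2:5,r3:Add1
c5: issue MUL r1<-Mul1 | r0:Add2,r1:Mul1,r2:5,r3:Add1
c6: issue MUL r2<-Mul2 | r0:Add2,r1:Mul1,r2:Mul2,r3:Add1
c7: CDB Add2=-5; issue SUB r3<-Add2 | r0:-5,r1:Mul1,r2:Mul2,r3:Add2
c8: stall | r0:-5,r1:Mul1,r2:Mul2,r3:Add2
c9: stall | r0:-5,r1:Mul1,r2:Mul2,r3:Add2
c10: CDB Add3=0; issue SUB r2<-Add3 | r0:-5,r1:Mul1,r2:Add3,r3:Add2
c11: CDB Mul1=25; stall | r0:-5,r1:25,r2:Add3,r3:Add2
c12: stall | r0:-5,r1:25,r2:Add3,r3:Add2
c13: CDB Add1=5; issue SUB r0<-Add1 | r0:Add1,r1:25,r2:Add3,r3:Add2
c14: - | r0:Add1,r1:25,r2:Add3,r3:Add2
c15: - | r0:Add1,r1:25,r2:Add3,r3:Add2
c16: - | r0:Add1,r1:25,r2:Add3,r3:Add2
c17: - | r0:Add1,r1:25,r2:Add3,r3:Add2
c18: CDB Mul2=25 | r0:Add1,r1:25,r2:Add3,r3:Add2

STATUS = TAG Add3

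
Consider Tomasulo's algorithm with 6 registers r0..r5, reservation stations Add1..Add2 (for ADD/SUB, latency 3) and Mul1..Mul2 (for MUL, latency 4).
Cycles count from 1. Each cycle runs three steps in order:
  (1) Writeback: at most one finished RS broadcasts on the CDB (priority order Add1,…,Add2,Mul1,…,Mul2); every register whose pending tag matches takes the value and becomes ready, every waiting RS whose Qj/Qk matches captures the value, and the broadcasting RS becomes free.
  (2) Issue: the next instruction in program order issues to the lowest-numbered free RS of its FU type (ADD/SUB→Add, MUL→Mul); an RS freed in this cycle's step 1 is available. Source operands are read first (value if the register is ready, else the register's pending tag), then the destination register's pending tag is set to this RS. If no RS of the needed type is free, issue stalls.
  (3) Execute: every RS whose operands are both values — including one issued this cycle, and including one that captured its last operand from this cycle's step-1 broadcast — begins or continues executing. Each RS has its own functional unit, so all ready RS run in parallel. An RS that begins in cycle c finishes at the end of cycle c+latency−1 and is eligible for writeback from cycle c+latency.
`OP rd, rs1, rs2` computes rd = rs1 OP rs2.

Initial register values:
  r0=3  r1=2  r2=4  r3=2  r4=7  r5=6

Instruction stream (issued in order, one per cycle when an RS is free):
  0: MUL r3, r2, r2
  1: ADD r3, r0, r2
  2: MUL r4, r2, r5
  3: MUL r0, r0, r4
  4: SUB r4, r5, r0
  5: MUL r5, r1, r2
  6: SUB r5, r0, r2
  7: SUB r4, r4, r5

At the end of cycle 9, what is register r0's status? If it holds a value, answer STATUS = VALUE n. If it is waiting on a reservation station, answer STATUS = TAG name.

STATUS = TAG Mul1

cycle 1: issue MUL r3<-Mul1 // r0:3,r1:2,r2:4,r3:Mul1,r4:7,r5:6
cycle 2: issue ADD r3<-Add1 // r0:3,r1:2,r2:4,r3:Add1,r4:7,r5:6
cycle 3: issue MUL r4<-Mul2 // r0:3,r1:2,r2:4,r3:Add1,r4:Mul2,r5:6
cycle 4: stall // r0:3,r1:2,r2:4,r3:Add1,r4:Mul2,r5:6
cycle 5: CDB Add1=7; stall // r0:3,r1:2,r2:4,r3:7,r4:Mul2,r5:6
cycle 6: CDB Mul1=16; issue MUL r0<-Mul1 // r0:Mul1,r1:2,r2:4,r3:7,r4:Mul2,r5:6
cycle 7: CDB Mul2=24; issue SUB r4<-Add1 // r0:Mul1,r1:2,r2:4,r3:7,r4:Add1,r5:6
cycle 8: issue MUL r5<-Mul2 // r0:Mul1,r1:2,r2:4,r3:7,r4:Add1,r5:Mul2
cycle 9: issue SUB r5<-Add2 // r0:Mul1,r1:2,r2:4,r3:7,r4:Add1,r5:Add2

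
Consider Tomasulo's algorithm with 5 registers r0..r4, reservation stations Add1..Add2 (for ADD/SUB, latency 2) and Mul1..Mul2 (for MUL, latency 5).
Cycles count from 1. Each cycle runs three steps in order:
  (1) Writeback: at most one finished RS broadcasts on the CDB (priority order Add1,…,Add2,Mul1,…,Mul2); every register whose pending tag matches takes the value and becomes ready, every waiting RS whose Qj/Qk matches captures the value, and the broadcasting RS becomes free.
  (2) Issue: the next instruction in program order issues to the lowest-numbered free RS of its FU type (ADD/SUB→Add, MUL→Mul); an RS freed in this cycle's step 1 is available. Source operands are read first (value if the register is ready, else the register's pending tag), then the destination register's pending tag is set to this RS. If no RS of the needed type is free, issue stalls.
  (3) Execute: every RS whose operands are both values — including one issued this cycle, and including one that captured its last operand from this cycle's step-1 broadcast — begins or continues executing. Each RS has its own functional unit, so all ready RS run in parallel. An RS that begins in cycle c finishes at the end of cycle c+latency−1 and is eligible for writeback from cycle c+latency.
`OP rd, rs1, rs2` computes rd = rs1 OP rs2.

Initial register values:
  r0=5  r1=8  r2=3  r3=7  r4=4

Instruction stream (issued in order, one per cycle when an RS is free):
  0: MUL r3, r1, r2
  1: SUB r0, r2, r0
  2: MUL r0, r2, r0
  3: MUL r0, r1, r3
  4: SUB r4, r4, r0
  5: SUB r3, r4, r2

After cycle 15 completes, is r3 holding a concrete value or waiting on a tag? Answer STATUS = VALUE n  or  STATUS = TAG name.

STATUS = VALUE -191

cycle 1: issue MUL r3<-Mul1 // r0:5,r1:8,r2:3,r3:Mul1,r4:4
cycle 2: issue SUB r0<-Add1 // r0:Add1,r1:8,r2:3,r3:Mul1,r4:4
cycle 3: issue MUL r0<-Mul2 // r0:Mul2,r1:8,r2:3,r3:Mul1,r4:4
cycle 4: CDB Add1=-2; stall // r0:Mul2,r1:8,r2:3,r3:Mul1,r4:4
cycle 5: stall // r0:Mul2,r1:8,r2:3,r3:Mul1,r4:4
cycle 6: CDB Mul1=24; issue MUL r0<-Mul1 // r0:Mul1,r1:8,r2:3,r3:24,r4:4
cycle 7: issue SUB r4<-Add1 // r0:Mul1,r1:8,r2:3,r3:24,r4:Add1
cycle 8: issue SUB r3<-Add2 // r0:Mul1,r1:8,r2:3,r3:Add2,r4:Add1
cycle 9: CDB Mul2=-6 // r0:Mul1,r1:8,r2:3,r3:Add2,r4:Add1
cycle 10: - // r0:Mul1,r1:8,r2:3,r3:Add2,r4:Add1
cycle 11: CDB Mul1=192 // r0:192,r1:8,r2:3,r3:Add2,r4:Add1
cycle 12: - // r0:192,r1:8,r2:3,r3:Add2,r4:Add1
cycle 13: CDB Add1=-188 // r0:192,r1:8,r2:3,r3:Add2,r4:-188
cycle 14: - // r0:192,r1:8,r2:3,r3:Add2,r4:-188
cycle 15: CDB Add2=-191 // r0:192,r1:8,r2:3,r3:-191,r4:-188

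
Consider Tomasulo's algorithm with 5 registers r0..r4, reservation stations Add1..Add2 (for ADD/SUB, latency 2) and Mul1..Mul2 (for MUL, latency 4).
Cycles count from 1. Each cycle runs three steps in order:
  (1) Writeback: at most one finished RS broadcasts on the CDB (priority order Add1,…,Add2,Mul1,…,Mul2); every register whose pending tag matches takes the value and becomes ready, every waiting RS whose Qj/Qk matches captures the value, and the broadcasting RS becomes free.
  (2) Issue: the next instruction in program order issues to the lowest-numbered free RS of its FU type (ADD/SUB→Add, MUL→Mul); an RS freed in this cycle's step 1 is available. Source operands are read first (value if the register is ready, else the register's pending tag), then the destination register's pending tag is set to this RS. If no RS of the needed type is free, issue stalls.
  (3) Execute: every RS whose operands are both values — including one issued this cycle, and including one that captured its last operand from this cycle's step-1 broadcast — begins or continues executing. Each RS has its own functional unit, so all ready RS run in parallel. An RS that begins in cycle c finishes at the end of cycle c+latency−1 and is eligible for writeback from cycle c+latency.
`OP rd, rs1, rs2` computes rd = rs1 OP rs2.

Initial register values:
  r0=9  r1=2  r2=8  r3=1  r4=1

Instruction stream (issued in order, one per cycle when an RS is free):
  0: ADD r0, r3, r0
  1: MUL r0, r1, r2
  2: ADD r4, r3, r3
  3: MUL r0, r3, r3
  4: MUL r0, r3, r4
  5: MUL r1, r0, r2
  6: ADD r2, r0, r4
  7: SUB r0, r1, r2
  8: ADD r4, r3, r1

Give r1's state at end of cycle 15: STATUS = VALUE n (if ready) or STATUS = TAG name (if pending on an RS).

cycle 1: issue ADD r0<-Add1 // r0:Add1,r1:2,r2:8,r3:1,r4:1
cycle 2: issue MUL r0<-Mul1 // r0:Mul1,r1:2,r2:8,r3:1,r4:1
cycle 3: CDB Add1=10; issue ADD r4<-Add1 // r0:Mul1,r1:2,r2:8,r3:1,r4:Add1
cycle 4: issue MUL r0<-Mul2 // r0:Mul2,r1:2,r2:8,r3:1,r4:Add1
cycle 5: CDB Add1=2; stall // r0:Mul2,r1:2,r2:8,r3:1,r4:2
cycle 6: CDB Mul1=16; issue MUL r0<-Mul1 // r0:Mul1,r1:2,r2:8,r3:1,r4:2
cycle 7: stall // r0:Mul1,r1:2,r2:8,r3:1,r4:2
cycle 8: CDB Mul2=1; issue MUL r1<-Mul2 // r0:Mul1,r1:Mul2,r2:8,r3:1,r4:2
cycle 9: issue ADD r2<-Add1 // r0:Mul1,r1:Mul2,r2:Add1,r3:1,r4:2
cycle 10: CDB Mul1=2; issue SUB r0<-Add2 // r0:Add2,r1:Mul2,r2:Add1,r3:1,r4:2
cycle 11: stall // r0:Add2,r1:Mul2,r2:Add1,r3:1,r4:2
cycle 12: CDB Add1=4; issue ADD r4<-Add1 // r0:Add2,r1:Mul2,r2:4,r3:1,r4:Add1
cycle 13: - // r0:Add2,r1:Mul2,r2:4,r3:1,r4:Add1
cycle 14: CDB Mul2=16 // r0:Add2,r1:16,r2:4,r3:1,r4:Add1
cycle 15: - // r0:Add2,r1:16,r2:4,r3:1,r4:Add1

STATUS = VALUE 16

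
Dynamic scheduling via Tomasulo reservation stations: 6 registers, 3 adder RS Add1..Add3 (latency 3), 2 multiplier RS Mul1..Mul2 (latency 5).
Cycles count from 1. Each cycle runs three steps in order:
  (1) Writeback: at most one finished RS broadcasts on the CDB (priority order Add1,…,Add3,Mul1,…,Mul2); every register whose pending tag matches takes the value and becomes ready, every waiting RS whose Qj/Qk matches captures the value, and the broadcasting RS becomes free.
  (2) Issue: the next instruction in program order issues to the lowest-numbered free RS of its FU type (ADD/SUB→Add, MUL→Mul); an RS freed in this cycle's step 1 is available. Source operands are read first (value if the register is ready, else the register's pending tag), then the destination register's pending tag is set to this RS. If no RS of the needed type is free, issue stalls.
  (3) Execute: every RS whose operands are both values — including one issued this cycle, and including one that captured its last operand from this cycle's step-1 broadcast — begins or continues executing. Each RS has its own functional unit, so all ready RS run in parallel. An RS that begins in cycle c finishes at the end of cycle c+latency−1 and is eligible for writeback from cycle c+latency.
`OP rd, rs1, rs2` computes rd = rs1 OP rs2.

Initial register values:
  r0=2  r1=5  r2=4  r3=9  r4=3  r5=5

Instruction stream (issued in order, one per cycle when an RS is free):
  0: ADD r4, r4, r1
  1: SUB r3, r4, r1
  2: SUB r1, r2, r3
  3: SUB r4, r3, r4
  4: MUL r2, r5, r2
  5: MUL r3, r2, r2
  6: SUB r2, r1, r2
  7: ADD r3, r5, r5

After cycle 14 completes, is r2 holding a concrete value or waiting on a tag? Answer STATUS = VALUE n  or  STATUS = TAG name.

cycle 1: issue ADD r4<-Add1 // r0:2,r1:5,r2:4,r3:9,r4:Add1,r5:5
cycle 2: issue SUB r3<-Add2 // r0:2,r1:5,r2:4,r3:Add2,r4:Add1,r5:5
cycle 3: issue SUB r1<-Add3 // r0:2,r1:Add3,r2:4,r3:Add2,r4:Add1,r5:5
cycle 4: CDB Add1=8; issue SUB r4<-Add1 // r0:2,r1:Add3,r2:4,r3:Add2,r4:Add1,r5:5
cycle 5: issue MUL r2<-Mul1 // r0:2,r1:Add3,r2:Mul1,r3:Add2,r4:Add1,r5:5
cycle 6: issue MUL r3<-Mul2 // r0:2,r1:Add3,r2:Mul1,r3:Mul2,r4:Add1,r5:5
cycle 7: CDB Add2=3; issue SUB r2<-Add2 // r0:2,r1:Add3,r2:Add2,r3:Mul2,r4:Add1,r5:5
cycle 8: stall // r0:2,r1:Add3,r2:Add2,r3:Mul2,r4:Add1,r5:5
cycle 9: stall // r0:2,r1:Add3,r2:Add2,r3:Mul2,r4:Add1,r5:5
cycle 10: CDB Add1=-5; issue ADD r3<-Add1 // r0:2,r1:Add3,r2:Add2,r3:Add1,r4:-5,r5:5
cycle 11: CDB Add3=1 // r0:2,r1:1,r2:Add2,r3:Add1,r4:-5,r5:5
cycle 12: CDB Mul1=20 // r0:2,r1:1,r2:Add2,r3:Add1,r4:-5,r5:5
cycle 13: CDB Add1=10 // r0:2,r1:1,r2:Add2,r3:10,r4:-5,r5:5
cycle 14: - // r0:2,r1:1,r2:Add2,r3:10,r4:-5,r5:5

STATUS = TAG Add2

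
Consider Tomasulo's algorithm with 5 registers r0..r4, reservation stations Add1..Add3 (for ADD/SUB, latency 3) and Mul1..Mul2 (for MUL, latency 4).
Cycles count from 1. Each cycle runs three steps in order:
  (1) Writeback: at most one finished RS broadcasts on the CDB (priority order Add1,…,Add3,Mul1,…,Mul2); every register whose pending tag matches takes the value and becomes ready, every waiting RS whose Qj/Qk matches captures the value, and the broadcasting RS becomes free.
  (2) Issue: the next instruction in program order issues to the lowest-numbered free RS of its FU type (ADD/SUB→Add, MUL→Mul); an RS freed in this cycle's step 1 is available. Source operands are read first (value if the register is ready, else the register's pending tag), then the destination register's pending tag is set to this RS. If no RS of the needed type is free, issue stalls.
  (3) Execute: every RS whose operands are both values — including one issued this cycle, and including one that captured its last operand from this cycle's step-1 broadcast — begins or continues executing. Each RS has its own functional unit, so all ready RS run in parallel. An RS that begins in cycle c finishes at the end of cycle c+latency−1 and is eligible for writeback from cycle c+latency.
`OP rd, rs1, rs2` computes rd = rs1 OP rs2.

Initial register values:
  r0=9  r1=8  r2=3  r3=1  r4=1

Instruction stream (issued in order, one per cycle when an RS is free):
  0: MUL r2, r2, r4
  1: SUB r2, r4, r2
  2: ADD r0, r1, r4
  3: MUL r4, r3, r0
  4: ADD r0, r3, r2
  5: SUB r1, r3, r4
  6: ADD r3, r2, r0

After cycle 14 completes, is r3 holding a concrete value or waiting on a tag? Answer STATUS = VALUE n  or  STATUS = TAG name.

  c1: issue MUL r2<-Mul1  regs: r0:9,r1:8,r2:Mul1,r3:1,r4:1
  c2: issue SUB r2<-Add1  regs: r0:9,r1:8,r2:Add1,r3:1,r4:1
  c3: issue ADD r0<-Add2  regs: r0:Add2,r1:8,r2:Add1,r3:1,r4:1
  c4: issue MUL r4<-Mul2  regs: r0:Add2,r1:8,r2:Add1,r3:1,r4:Mul2
  c5: CDB Mul1=3; issue ADD r0<-Add3  regs: r0:Add3,r1:8,r2:Add1,r3:1,r4:Mul2
  c6: CDB Add2=9; issue SUB r1<-Add2  regs: r0:Add3,r1:Add2,r2:Add1,r3:1,r4:Mul2
  c7: stall  regs: r0:Add3,r1:Add2,r2:Add1,r3:1,r4:Mul2
  c8: CDB Add1=-2; issue ADD r3<-Add1  regs: r0:Add3,r1:Add2,r2:-2,r3:Add1,r4:Mul2
  c9: -  regs: r0:Add3,r1:Add2,r2:-2,r3:Add1,r4:Mul2
  c10: CDB Mul2=9  regs: r0:Add3,r1:Add2,r2:-2,r3:Add1,r4:9
  c11: CDB Add3=-1  regs: r0:-1,r1:Add2,r2:-2,r3:Add1,r4:9
  c12: -  regs: r0:-1,r1:Add2,r2:-2,r3:Add1,r4:9
  c13: CDB Add2=-8  regs: r0:-1,r1:-8,r2:-2,r3:Add1,r4:9
  c14: CDB Add1=-3  regs: r0:-1,r1:-8,r2:-2,r3:-3,r4:9

STATUS = VALUE -3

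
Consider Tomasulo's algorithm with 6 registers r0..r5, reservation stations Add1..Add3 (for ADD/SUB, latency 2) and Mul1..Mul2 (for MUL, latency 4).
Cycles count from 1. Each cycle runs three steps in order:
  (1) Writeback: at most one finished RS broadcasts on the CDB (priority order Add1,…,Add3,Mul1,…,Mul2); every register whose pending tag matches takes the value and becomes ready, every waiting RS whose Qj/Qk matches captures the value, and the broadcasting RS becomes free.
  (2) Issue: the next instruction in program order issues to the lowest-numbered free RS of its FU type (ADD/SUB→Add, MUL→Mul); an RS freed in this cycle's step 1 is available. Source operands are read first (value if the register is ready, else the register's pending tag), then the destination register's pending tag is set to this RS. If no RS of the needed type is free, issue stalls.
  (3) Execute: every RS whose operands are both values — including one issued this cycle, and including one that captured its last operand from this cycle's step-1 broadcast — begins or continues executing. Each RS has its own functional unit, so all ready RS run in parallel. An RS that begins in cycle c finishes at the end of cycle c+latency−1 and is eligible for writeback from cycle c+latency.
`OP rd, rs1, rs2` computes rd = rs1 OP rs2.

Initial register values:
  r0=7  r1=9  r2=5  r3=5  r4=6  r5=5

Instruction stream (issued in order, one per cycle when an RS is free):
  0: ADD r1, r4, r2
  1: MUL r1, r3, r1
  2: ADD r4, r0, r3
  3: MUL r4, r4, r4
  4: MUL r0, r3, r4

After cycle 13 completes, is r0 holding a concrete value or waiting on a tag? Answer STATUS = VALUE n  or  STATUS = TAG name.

STATUS = VALUE 720

c1: issue ADD r1<-Add1 | r0:7,r1:Add1,r2:5,r3:5,r4:6,r5:5
c2: issue MUL r1<-Mul1 | r0:7,r1:Mul1,r2:5,r3:5,r4:6,r5:5
c3: CDB Add1=11; issue ADD r4<-Add1 | r0:7,r1:Mul1,r2:5,r3:5,r4:Add1,r5:5
c4: issue MUL r4<-Mul2 | r0:7,r1:Mul1,r2:5,r3:5,r4:Mul2,r5:5
c5: CDB Add1=12; stall | r0:7,r1:Mul1,r2:5,r3:5,r4:Mul2,r5:5
c6: stall | r0:7,r1:Mul1,r2:5,r3:5,r4:Mul2,r5:5
c7: CDB Mul1=55; issue MUL r0<-Mul1 | r0:Mul1,r1:55,r2:5,r3:5,r4:Mul2,r5:5
c8: - | r0:Mul1,r1:55,r2:5,r3:5,r4:Mul2,r5:5
c9: CDB Mul2=144 | r0:Mul1,r1:55,r2:5,r3:5,r4:144,r5:5
c10: - | r0:Mul1,r1:55,r2:5,r3:5,r4:144,r5:5
c11: - | r0:Mul1,r1:55,r2:5,r3:5,r4:144,r5:5
c12: - | r0:Mul1,r1:55,r2:5,r3:5,r4:144,r5:5
c13: CDB Mul1=720 | r0:720,r1:55,r2:5,r3:5,r4:144,r5:5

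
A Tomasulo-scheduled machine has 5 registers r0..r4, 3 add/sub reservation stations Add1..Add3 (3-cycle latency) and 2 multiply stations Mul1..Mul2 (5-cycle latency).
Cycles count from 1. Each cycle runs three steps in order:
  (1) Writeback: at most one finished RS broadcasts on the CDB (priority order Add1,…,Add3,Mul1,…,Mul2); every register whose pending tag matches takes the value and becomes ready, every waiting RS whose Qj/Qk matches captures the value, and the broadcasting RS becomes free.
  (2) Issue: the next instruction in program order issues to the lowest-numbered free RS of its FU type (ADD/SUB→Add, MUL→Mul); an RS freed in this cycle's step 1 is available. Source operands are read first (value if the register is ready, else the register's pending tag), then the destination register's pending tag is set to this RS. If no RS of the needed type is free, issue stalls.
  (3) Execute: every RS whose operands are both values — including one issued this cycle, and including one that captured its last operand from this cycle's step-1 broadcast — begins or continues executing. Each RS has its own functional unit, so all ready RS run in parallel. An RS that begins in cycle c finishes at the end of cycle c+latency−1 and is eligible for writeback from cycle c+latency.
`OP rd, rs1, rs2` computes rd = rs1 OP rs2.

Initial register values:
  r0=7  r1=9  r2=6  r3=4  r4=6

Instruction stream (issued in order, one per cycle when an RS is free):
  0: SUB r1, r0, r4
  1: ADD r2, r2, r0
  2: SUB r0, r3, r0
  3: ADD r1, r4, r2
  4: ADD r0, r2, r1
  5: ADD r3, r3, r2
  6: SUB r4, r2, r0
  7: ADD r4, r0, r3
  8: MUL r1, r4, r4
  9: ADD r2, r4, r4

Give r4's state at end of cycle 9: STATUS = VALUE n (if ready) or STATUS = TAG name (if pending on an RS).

  c1: issue SUB r1<-Add1  regs: r0:7,r1:Add1,r2:6,r3:4,r4:6
  c2: issue ADD r2<-Add2  regs: r0:7,r1:Add1,r2:Add2,r3:4,r4:6
  c3: issue SUB r0<-Add3  regs: r0:Add3,r1:Add1,r2:Add2,r3:4,r4:6
  c4: CDB Add1=1; issue ADD r1<-Add1  regs: r0:Add3,r1:Add1,r2:Add2,r3:4,r4:6
  c5: CDB Add2=13; issue ADD r0<-Add2  regs: r0:Add2,r1:Add1,r2:13,r3:4,r4:6
  c6: CDB Add3=-3; issue ADD r3<-Add3  regs: r0:Add2,r1:Add1,r2:13,r3:Add3,r4:6
  c7: stall  regs: r0:Add2,r1:Add1,r2:13,r3:Add3,r4:6
  c8: CDB Add1=19; issue SUB r4<-Add1  regs: r0:Add2,r1:19,r2:13,r3:Add3,r4:Add1
  c9: CDB Add3=17; issue ADD r4<-Add3  regs: r0:Add2,r1:19,r2:13,r3:17,r4:Add3

STATUS = TAG Add3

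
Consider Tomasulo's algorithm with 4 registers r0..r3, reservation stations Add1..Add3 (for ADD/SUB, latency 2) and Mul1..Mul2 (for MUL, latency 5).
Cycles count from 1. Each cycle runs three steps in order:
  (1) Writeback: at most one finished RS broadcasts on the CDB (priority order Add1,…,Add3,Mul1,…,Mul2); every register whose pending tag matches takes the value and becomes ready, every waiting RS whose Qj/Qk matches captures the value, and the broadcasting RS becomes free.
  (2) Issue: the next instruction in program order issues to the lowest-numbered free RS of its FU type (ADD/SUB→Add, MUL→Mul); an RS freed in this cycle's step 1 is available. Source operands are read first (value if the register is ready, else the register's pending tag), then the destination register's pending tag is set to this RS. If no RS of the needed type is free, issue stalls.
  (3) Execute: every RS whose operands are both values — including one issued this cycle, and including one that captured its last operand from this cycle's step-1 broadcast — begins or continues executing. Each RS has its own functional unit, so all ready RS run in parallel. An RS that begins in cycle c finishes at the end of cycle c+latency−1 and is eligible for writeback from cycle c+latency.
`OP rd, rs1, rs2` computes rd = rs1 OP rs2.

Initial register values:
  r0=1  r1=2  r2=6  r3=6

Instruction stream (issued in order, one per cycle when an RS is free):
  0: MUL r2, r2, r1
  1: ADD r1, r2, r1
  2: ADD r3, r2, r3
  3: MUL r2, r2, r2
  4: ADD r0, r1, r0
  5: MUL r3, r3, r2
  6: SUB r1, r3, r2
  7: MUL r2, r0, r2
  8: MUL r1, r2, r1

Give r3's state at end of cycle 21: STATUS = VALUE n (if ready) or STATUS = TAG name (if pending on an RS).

c1: issue MUL r2<-Mul1 | r0:1,r1:2,r2:Mul1,r3:6
c2: issue ADD r1<-Add1 | r0:1,r1:Add1,r2:Mul1,r3:6
c3: issue ADD r3<-Add2 | r0:1,r1:Add1,r2:Mul1,r3:Add2
c4: issue MUL r2<-Mul2 | r0:1,r1:Add1,r2:Mul2,r3:Add2
c5: issue ADD r0<-Add3 | r0:Add3,r1:Add1,r2:Mul2,r3:Add2
c6: CDB Mul1=12; issue MUL r3<-Mul1 | r0:Add3,r1:Add1,r2:Mul2,r3:Mul1
c7: stall | r0:Add3,r1:Add1,r2:Mul2,r3:Mul1
c8: CDB Add1=14; issue SUB r1<-Add1 | r0:Add3,r1:Add1,r2:Mul2,r3:Mul1
c9: CDB Add2=18; stall | r0:Add3,r1:Add1,r2:Mul2,r3:Mul1
c10: CDB Add3=15; stall | r0:15,r1:Add1,r2:Mul2,r3:Mul1
c11: CDB Mul2=144; issue MUL r2<-Mul2 | r0:15,r1:Add1,r2:Mul2,r3:Mul1
c12: stall | r0:15,r1:Add1,r2:Mul2,r3:Mul1
c13: stall | r0:15,r1:Add1,r2:Mul2,r3:Mul1
c14: stall | r0:15,r1:Add1,r2:Mul2,r3:Mul1
c15: stall | r0:15,r1:Add1,r2:Mul2,r3:Mul1
c16: CDB Mul1=2592; issue MUL r1<-Mul1 | r0:15,r1:Mul1,r2:Mul2,r3:2592
c17: CDB Mul2=2160 | r0:15,r1:Mul1,r2:2160,r3:2592
c18: CDB Add1=2448 | r0:15,r1:Mul1,r2:2160,r3:2592
c19: - | r0:15,r1:Mul1,r2:2160,r3:2592
c20: - | r0:15,r1:Mul1,r2:2160,r3:2592
c21: - | r0:15,r1:Mul1,r2:2160,r3:2592

STATUS = VALUE 2592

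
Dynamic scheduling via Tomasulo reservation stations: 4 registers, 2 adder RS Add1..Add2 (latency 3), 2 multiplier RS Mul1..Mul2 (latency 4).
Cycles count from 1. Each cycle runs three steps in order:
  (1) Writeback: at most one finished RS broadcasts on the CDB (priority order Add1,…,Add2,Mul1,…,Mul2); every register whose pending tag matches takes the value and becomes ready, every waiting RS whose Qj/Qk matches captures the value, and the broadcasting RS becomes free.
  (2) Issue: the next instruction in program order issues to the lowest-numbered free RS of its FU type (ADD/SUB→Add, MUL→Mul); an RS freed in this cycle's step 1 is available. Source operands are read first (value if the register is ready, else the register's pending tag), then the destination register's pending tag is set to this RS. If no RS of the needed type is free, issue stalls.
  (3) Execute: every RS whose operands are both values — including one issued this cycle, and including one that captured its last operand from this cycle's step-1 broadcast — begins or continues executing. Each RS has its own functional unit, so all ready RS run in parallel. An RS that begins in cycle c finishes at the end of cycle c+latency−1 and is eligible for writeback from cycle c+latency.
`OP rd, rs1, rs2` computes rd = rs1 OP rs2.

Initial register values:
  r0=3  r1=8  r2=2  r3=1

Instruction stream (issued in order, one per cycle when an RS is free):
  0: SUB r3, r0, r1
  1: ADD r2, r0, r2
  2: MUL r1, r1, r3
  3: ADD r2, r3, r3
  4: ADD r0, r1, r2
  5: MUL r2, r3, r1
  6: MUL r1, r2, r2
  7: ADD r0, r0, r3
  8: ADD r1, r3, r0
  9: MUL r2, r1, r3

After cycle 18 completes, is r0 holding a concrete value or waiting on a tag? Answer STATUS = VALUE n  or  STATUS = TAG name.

cycle 1: issue SUB r3<-Add1 // r0:3,r1:8,r2:2,r3:Add1
cycle 2: issue ADD r2<-Add2 // r0:3,r1:8,r2:Add2,r3:Add1
cycle 3: issue MUL r1<-Mul1 // r0:3,r1:Mul1,r2:Add2,r3:Add1
cycle 4: CDB Add1=-5; issue ADD r2<-Add1 // r0:3,r1:Mul1,r2:Add1,r3:-5
cycle 5: CDB Add2=5; issue ADD r0<-Add2 // r0:Add2,r1:Mul1,r2:Add1,r3:-5
cycle 6: issue MUL r2<-Mul2 // r0:Add2,r1:Mul1,r2:Mul2,r3:-5
cycle 7: CDB Add1=-10; stall // r0:Add2,r1:Mul1,r2:Mul2,r3:-5
cycle 8: CDB Mul1=-40; issue MUL r1<-Mul1 // r0:Add2,r1:Mul1,r2:Mul2,r3:-5
cycle 9: issue ADD r0<-Add1 // r0:Add1,r1:Mul1,r2:Mul2,r3:-5
cycle 10: stall // r0:Add1,r1:Mul1,r2:Mul2,r3:-5
cycle 11: CDB Add2=-50; issue ADD r1<-Add2 // r0:Add1,r1:Add2,r2:Mul2,r3:-5
cycle 12: CDB Mul2=200; issue MUL r2<-Mul2 // r0:Add1,r1:Add2,r2:Mul2,r3:-5
cycle 13: - // r0:Add1,r1:Add2,r2:Mul2,r3:-5
cycle 14: CDB Add1=-55 // r0:-55,r1:Add2,r2:Mul2,r3:-5
cycle 15: - // r0:-55,r1:Add2,r2:Mul2,r3:-5
cycle 16: CDB Mul1=40000 // r0:-55,r1:Add2,r2:Mul2,r3:-5
cycle 17: CDB Add2=-60 // r0:-55,r1:-60,r2:Mul2,r3:-5
cycle 18: - // r0:-55,r1:-60,r2:Mul2,r3:-5

STATUS = VALUE -55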